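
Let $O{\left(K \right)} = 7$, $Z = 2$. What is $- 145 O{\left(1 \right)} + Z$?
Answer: $-1013$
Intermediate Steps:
$- 145 O{\left(1 \right)} + Z = \left(-145\right) 7 + 2 = -1015 + 2 = -1013$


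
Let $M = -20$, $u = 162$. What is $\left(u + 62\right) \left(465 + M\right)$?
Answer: $99680$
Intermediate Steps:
$\left(u + 62\right) \left(465 + M\right) = \left(162 + 62\right) \left(465 - 20\right) = 224 \cdot 445 = 99680$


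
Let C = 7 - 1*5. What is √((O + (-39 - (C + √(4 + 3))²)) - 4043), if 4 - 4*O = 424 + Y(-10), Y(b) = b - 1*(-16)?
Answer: √(-16798 - 16*√7)/2 ≈ 64.885*I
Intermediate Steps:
C = 2 (C = 7 - 5 = 2)
Y(b) = 16 + b (Y(b) = b + 16 = 16 + b)
O = -213/2 (O = 1 - (424 + (16 - 10))/4 = 1 - (424 + 6)/4 = 1 - ¼*430 = 1 - 215/2 = -213/2 ≈ -106.50)
√((O + (-39 - (C + √(4 + 3))²)) - 4043) = √((-213/2 + (-39 - (2 + √(4 + 3))²)) - 4043) = √((-213/2 + (-39 - (2 + √7)²)) - 4043) = √((-291/2 - (2 + √7)²) - 4043) = √(-8377/2 - (2 + √7)²)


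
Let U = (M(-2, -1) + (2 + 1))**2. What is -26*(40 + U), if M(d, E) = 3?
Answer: -1976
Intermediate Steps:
U = 36 (U = (3 + (2 + 1))**2 = (3 + 3)**2 = 6**2 = 36)
-26*(40 + U) = -26*(40 + 36) = -26*76 = -1976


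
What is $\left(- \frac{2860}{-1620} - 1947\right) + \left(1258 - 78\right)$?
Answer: $- \frac{61984}{81} \approx -765.23$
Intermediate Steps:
$\left(- \frac{2860}{-1620} - 1947\right) + \left(1258 - 78\right) = \left(\left(-2860\right) \left(- \frac{1}{1620}\right) - 1947\right) + 1180 = \left(\frac{143}{81} - 1947\right) + 1180 = - \frac{157564}{81} + 1180 = - \frac{61984}{81}$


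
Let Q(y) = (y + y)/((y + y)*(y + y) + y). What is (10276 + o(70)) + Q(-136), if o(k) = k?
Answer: 5617876/543 ≈ 10346.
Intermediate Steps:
Q(y) = 2*y/(y + 4*y**2) (Q(y) = (2*y)/((2*y)*(2*y) + y) = (2*y)/(4*y**2 + y) = (2*y)/(y + 4*y**2) = 2*y/(y + 4*y**2))
(10276 + o(70)) + Q(-136) = (10276 + 70) + 2/(1 + 4*(-136)) = 10346 + 2/(1 - 544) = 10346 + 2/(-543) = 10346 + 2*(-1/543) = 10346 - 2/543 = 5617876/543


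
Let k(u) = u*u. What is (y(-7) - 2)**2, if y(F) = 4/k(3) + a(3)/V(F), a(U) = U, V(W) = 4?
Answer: 841/1296 ≈ 0.64892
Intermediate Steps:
k(u) = u**2
y(F) = 43/36 (y(F) = 4/(3**2) + 3/4 = 4/9 + 3*(1/4) = 4*(1/9) + 3/4 = 4/9 + 3/4 = 43/36)
(y(-7) - 2)**2 = (43/36 - 2)**2 = (-29/36)**2 = 841/1296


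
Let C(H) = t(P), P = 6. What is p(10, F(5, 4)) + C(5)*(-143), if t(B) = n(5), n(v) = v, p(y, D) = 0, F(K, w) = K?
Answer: -715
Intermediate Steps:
t(B) = 5
C(H) = 5
p(10, F(5, 4)) + C(5)*(-143) = 0 + 5*(-143) = 0 - 715 = -715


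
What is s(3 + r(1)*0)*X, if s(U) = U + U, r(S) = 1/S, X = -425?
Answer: -2550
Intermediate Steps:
r(S) = 1/S
s(U) = 2*U
s(3 + r(1)*0)*X = (2*(3 + 0/1))*(-425) = (2*(3 + 1*0))*(-425) = (2*(3 + 0))*(-425) = (2*3)*(-425) = 6*(-425) = -2550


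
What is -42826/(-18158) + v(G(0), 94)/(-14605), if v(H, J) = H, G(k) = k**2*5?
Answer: 3059/1297 ≈ 2.3585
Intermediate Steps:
G(k) = 5*k**2
-42826/(-18158) + v(G(0), 94)/(-14605) = -42826/(-18158) + (5*0**2)/(-14605) = -42826*(-1/18158) + (5*0)*(-1/14605) = 3059/1297 + 0*(-1/14605) = 3059/1297 + 0 = 3059/1297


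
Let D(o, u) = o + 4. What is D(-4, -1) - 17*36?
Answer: -612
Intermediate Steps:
D(o, u) = 4 + o
D(-4, -1) - 17*36 = (4 - 4) - 17*36 = 0 - 612 = -612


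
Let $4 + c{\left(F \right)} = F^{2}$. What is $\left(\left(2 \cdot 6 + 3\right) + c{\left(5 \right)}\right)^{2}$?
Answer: $1296$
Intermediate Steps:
$c{\left(F \right)} = -4 + F^{2}$
$\left(\left(2 \cdot 6 + 3\right) + c{\left(5 \right)}\right)^{2} = \left(\left(2 \cdot 6 + 3\right) - \left(4 - 5^{2}\right)\right)^{2} = \left(\left(12 + 3\right) + \left(-4 + 25\right)\right)^{2} = \left(15 + 21\right)^{2} = 36^{2} = 1296$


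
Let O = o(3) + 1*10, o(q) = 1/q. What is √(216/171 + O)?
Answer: √37677/57 ≈ 3.4054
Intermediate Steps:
O = 31/3 (O = 1/3 + 1*10 = ⅓ + 10 = 31/3 ≈ 10.333)
√(216/171 + O) = √(216/171 + 31/3) = √(216*(1/171) + 31/3) = √(24/19 + 31/3) = √(661/57) = √37677/57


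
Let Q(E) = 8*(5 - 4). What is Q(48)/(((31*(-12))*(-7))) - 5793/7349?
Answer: -3756545/4784199 ≈ -0.78520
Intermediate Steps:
Q(E) = 8 (Q(E) = 8*1 = 8)
Q(48)/(((31*(-12))*(-7))) - 5793/7349 = 8/(((31*(-12))*(-7))) - 5793/7349 = 8/((-372*(-7))) - 5793*1/7349 = 8/2604 - 5793/7349 = 8*(1/2604) - 5793/7349 = 2/651 - 5793/7349 = -3756545/4784199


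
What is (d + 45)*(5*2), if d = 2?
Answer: 470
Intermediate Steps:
(d + 45)*(5*2) = (2 + 45)*(5*2) = 47*10 = 470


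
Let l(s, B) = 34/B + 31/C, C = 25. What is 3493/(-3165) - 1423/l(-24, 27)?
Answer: -3045954316/5339355 ≈ -570.47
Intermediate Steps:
l(s, B) = 31/25 + 34/B (l(s, B) = 34/B + 31/25 = 31/25 + 34/B)
3493/(-3165) - 1423/l(-24, 27) = 3493/(-3165) - 1423/(31/25 + 34/27) = 3493*(-1/3165) - 1423/(31/25 + 34*(1/27)) = -3493/3165 - 1423/(31/25 + 34/27) = -3493/3165 - 1423/1687/675 = -3493/3165 - 1423*675/1687 = -3493/3165 - 960525/1687 = -3045954316/5339355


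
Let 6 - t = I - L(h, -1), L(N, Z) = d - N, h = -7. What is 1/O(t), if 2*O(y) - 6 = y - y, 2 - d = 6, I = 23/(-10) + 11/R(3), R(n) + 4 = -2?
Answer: ⅓ ≈ 0.33333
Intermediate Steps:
R(n) = -6 (R(n) = -4 - 2 = -6)
I = -62/15 (I = 23/(-10) + 11/(-6) = 23*(-⅒) + 11*(-⅙) = -23/10 - 11/6 = -62/15 ≈ -4.1333)
d = -4 (d = 2 - 1*6 = 2 - 6 = -4)
L(N, Z) = -4 - N
t = 197/15 (t = 6 - (-62/15 - (-4 - 1*(-7))) = 6 - (-62/15 - (-4 + 7)) = 6 - (-62/15 - 1*3) = 6 - (-62/15 - 3) = 6 - 1*(-107/15) = 6 + 107/15 = 197/15 ≈ 13.133)
O(y) = 3 (O(y) = 3 + (y - y)/2 = 3 + (½)*0 = 3 + 0 = 3)
1/O(t) = 1/3 = ⅓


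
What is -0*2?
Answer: 0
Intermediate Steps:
-0*2 = -685*0 = 0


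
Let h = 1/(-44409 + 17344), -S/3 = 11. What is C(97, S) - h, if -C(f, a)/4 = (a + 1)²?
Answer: -110858239/27065 ≈ -4096.0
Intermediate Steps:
S = -33 (S = -3*11 = -33)
C(f, a) = -4*(1 + a)² (C(f, a) = -4*(a + 1)² = -4*(1 + a)²)
h = -1/27065 (h = 1/(-27065) = -1/27065 ≈ -3.6948e-5)
C(97, S) - h = -4*(1 - 33)² - 1*(-1/27065) = -4*(-32)² + 1/27065 = -4*1024 + 1/27065 = -4096 + 1/27065 = -110858239/27065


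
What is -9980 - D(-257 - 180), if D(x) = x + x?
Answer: -9106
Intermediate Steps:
D(x) = 2*x
-9980 - D(-257 - 180) = -9980 - 2*(-257 - 180) = -9980 - 2*(-437) = -9980 - 1*(-874) = -9980 + 874 = -9106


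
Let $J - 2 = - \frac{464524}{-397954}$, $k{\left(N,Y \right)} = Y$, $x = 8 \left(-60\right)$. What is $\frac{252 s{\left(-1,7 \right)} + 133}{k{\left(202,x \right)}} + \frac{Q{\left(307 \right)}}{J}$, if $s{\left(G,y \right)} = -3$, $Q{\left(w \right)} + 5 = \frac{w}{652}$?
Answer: $- \frac{135660107}{1027252080} \approx -0.13206$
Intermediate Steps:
$Q{\left(w \right)} = -5 + \frac{w}{652}$
$x = -480$
$J = \frac{630216}{198977}$ ($J = 2 - \frac{464524}{-397954} = 2 - - \frac{232262}{198977} = 2 + \frac{232262}{198977} = \frac{630216}{198977} \approx 3.1673$)
$\frac{252 s{\left(-1,7 \right)} + 133}{k{\left(202,x \right)}} + \frac{Q{\left(307 \right)}}{J} = \frac{252 \left(-3\right) + 133}{-480} + \frac{-5 + \frac{1}{652} \cdot 307}{\frac{630216}{198977}} = \left(-756 + 133\right) \left(- \frac{1}{480}\right) + \left(-5 + \frac{307}{652}\right) \frac{198977}{630216} = \left(-623\right) \left(- \frac{1}{480}\right) - \frac{587579081}{410900832} = \frac{623}{480} - \frac{587579081}{410900832} = - \frac{135660107}{1027252080}$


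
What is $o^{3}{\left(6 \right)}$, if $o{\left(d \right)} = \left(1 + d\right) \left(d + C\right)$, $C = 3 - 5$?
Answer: $21952$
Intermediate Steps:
$C = -2$
$o{\left(d \right)} = \left(1 + d\right) \left(-2 + d\right)$ ($o{\left(d \right)} = \left(1 + d\right) \left(d - 2\right) = \left(1 + d\right) \left(-2 + d\right)$)
$o^{3}{\left(6 \right)} = \left(-2 + 6^{2} - 6\right)^{3} = \left(-2 + 36 - 6\right)^{3} = 28^{3} = 21952$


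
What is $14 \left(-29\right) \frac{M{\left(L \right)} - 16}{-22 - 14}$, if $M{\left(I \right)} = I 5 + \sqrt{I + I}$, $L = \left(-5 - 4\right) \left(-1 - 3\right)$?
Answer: $\frac{16646}{9} + \frac{203 \sqrt{2}}{3} \approx 1945.3$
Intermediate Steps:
$L = 36$ ($L = \left(-9\right) \left(-4\right) = 36$)
$M{\left(I \right)} = 5 I + \sqrt{2} \sqrt{I}$ ($M{\left(I \right)} = 5 I + \sqrt{2 I} = 5 I + \sqrt{2} \sqrt{I}$)
$14 \left(-29\right) \frac{M{\left(L \right)} - 16}{-22 - 14} = 14 \left(-29\right) \frac{\left(5 \cdot 36 + \sqrt{2} \sqrt{36}\right) - 16}{-22 - 14} = - 406 \frac{\left(180 + \sqrt{2} \cdot 6\right) - 16}{-36} = - 406 \left(\left(180 + 6 \sqrt{2}\right) - 16\right) \left(- \frac{1}{36}\right) = - 406 \left(164 + 6 \sqrt{2}\right) \left(- \frac{1}{36}\right) = - 406 \left(- \frac{41}{9} - \frac{\sqrt{2}}{6}\right) = \frac{16646}{9} + \frac{203 \sqrt{2}}{3}$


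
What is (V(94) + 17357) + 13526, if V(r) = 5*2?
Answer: 30893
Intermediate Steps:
V(r) = 10
(V(94) + 17357) + 13526 = (10 + 17357) + 13526 = 17367 + 13526 = 30893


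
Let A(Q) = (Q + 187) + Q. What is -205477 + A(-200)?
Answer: -205690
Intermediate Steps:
A(Q) = 187 + 2*Q (A(Q) = (187 + Q) + Q = 187 + 2*Q)
-205477 + A(-200) = -205477 + (187 + 2*(-200)) = -205477 + (187 - 400) = -205477 - 213 = -205690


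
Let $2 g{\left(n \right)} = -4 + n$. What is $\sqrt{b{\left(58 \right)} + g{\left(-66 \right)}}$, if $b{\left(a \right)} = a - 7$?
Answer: $4$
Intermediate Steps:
$g{\left(n \right)} = -2 + \frac{n}{2}$ ($g{\left(n \right)} = \frac{-4 + n}{2} = -2 + \frac{n}{2}$)
$b{\left(a \right)} = -7 + a$
$\sqrt{b{\left(58 \right)} + g{\left(-66 \right)}} = \sqrt{\left(-7 + 58\right) + \left(-2 + \frac{1}{2} \left(-66\right)\right)} = \sqrt{51 - 35} = \sqrt{16} = 4$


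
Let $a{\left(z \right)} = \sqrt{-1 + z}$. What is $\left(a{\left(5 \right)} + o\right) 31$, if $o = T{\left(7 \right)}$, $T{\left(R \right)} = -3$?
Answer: $-31$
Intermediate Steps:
$o = -3$
$\left(a{\left(5 \right)} + o\right) 31 = \left(\sqrt{-1 + 5} - 3\right) 31 = \left(\sqrt{4} - 3\right) 31 = \left(2 - 3\right) 31 = \left(-1\right) 31 = -31$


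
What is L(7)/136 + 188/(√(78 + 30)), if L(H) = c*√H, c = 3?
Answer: 3*√7/136 + 94*√3/9 ≈ 18.149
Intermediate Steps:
L(H) = 3*√H
L(7)/136 + 188/(√(78 + 30)) = (3*√7)/136 + 188/(√(78 + 30)) = (3*√7)*(1/136) + 188/(√108) = 3*√7/136 + 188/((6*√3)) = 3*√7/136 + 188*(√3/18) = 3*√7/136 + 94*√3/9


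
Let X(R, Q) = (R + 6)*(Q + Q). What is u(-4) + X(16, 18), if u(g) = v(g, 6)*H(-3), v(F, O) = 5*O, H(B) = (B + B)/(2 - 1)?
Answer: 612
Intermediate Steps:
H(B) = 2*B (H(B) = (2*B)/1 = (2*B)*1 = 2*B)
X(R, Q) = 2*Q*(6 + R) (X(R, Q) = (6 + R)*(2*Q) = 2*Q*(6 + R))
u(g) = -180 (u(g) = (5*6)*(2*(-3)) = 30*(-6) = -180)
u(-4) + X(16, 18) = -180 + 2*18*(6 + 16) = -180 + 2*18*22 = -180 + 792 = 612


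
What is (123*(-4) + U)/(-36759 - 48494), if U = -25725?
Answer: 26217/85253 ≈ 0.30752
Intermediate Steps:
(123*(-4) + U)/(-36759 - 48494) = (123*(-4) - 25725)/(-36759 - 48494) = (-492 - 25725)/(-85253) = -26217*(-1/85253) = 26217/85253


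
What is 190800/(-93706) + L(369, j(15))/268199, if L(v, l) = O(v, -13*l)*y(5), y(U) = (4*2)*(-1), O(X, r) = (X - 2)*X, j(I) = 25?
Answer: -76345975152/12565927747 ≈ -6.0756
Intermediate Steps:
O(X, r) = X*(-2 + X) (O(X, r) = (-2 + X)*X = X*(-2 + X))
y(U) = -8 (y(U) = 8*(-1) = -8)
L(v, l) = -8*v*(-2 + v) (L(v, l) = (v*(-2 + v))*(-8) = -8*v*(-2 + v))
190800/(-93706) + L(369, j(15))/268199 = 190800/(-93706) + (8*369*(2 - 1*369))/268199 = 190800*(-1/93706) + (8*369*(2 - 369))*(1/268199) = -95400/46853 + (8*369*(-367))*(1/268199) = -95400/46853 - 1083384*1/268199 = -95400/46853 - 1083384/268199 = -76345975152/12565927747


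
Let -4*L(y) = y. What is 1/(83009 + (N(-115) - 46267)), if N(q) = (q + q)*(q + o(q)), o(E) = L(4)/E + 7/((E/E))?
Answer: 1/61580 ≈ 1.6239e-5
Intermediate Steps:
L(y) = -y/4
o(E) = 7 - 1/E (o(E) = (-¼*4)/E + 7/((E/E)) = -1/E + 7/1 = -1/E + 7*1 = -1/E + 7 = 7 - 1/E)
N(q) = 2*q*(7 + q - 1/q) (N(q) = (q + q)*(q + (7 - 1/q)) = (2*q)*(7 + q - 1/q) = 2*q*(7 + q - 1/q))
1/(83009 + (N(-115) - 46267)) = 1/(83009 + ((-2 + 2*(-115)*(7 - 115)) - 46267)) = 1/(83009 + ((-2 + 2*(-115)*(-108)) - 46267)) = 1/(83009 + ((-2 + 24840) - 46267)) = 1/(83009 + (24838 - 46267)) = 1/(83009 - 21429) = 1/61580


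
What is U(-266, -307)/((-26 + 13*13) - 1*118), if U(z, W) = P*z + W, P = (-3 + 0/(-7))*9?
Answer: 275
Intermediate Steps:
P = -27 (P = (-3 + 0*(-⅐))*9 = (-3 + 0)*9 = -3*9 = -27)
U(z, W) = W - 27*z (U(z, W) = -27*z + W = W - 27*z)
U(-266, -307)/((-26 + 13*13) - 1*118) = (-307 - 27*(-266))/((-26 + 13*13) - 1*118) = (-307 + 7182)/((-26 + 169) - 118) = 6875/(143 - 118) = 6875/25 = 6875*(1/25) = 275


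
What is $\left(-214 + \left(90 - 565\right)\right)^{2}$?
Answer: $474721$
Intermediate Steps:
$\left(-214 + \left(90 - 565\right)\right)^{2} = \left(-214 - 475\right)^{2} = \left(-689\right)^{2} = 474721$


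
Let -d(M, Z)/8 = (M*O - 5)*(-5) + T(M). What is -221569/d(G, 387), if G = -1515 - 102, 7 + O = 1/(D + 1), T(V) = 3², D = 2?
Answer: -221569/430928 ≈ -0.51417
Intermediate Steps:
T(V) = 9
O = -20/3 (O = -7 + 1/(2 + 1) = -7 + 1/3 = -7 + ⅓ = -20/3 ≈ -6.6667)
G = -1617
d(M, Z) = -272 - 800*M/3 (d(M, Z) = -8*((M*(-20/3) - 5)*(-5) + 9) = -8*((-20*M/3 - 5)*(-5) + 9) = -8*((-5 - 20*M/3)*(-5) + 9) = -8*((25 + 100*M/3) + 9) = -8*(34 + 100*M/3) = -272 - 800*M/3)
-221569/d(G, 387) = -221569/(-272 - 800/3*(-1617)) = -221569/(-272 + 431200) = -221569/430928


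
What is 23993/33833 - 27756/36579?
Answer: -20476267/412525769 ≈ -0.049636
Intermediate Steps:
23993/33833 - 27756/36579 = 23993*(1/33833) - 27756*1/36579 = 23993/33833 - 9252/12193 = -20476267/412525769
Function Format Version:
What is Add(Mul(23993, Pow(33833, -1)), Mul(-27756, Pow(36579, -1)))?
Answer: Rational(-20476267, 412525769) ≈ -0.049636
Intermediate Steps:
Add(Mul(23993, Pow(33833, -1)), Mul(-27756, Pow(36579, -1))) = Add(Mul(23993, Rational(1, 33833)), Mul(-27756, Rational(1, 36579))) = Add(Rational(23993, 33833), Rational(-9252, 12193)) = Rational(-20476267, 412525769)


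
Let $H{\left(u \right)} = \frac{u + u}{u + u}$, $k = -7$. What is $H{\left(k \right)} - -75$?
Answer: $76$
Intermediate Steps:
$H{\left(u \right)} = 1$ ($H{\left(u \right)} = \frac{2 u}{2 u} = 2 u \frac{1}{2 u} = 1$)
$H{\left(k \right)} - -75 = 1 - -75 = 1 + 75 = 76$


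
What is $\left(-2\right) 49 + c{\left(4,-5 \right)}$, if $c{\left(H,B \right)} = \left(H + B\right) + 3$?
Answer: $-96$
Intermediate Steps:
$c{\left(H,B \right)} = 3 + B + H$ ($c{\left(H,B \right)} = \left(B + H\right) + 3 = 3 + B + H$)
$\left(-2\right) 49 + c{\left(4,-5 \right)} = \left(-2\right) 49 + \left(3 - 5 + 4\right) = -98 + 2 = -96$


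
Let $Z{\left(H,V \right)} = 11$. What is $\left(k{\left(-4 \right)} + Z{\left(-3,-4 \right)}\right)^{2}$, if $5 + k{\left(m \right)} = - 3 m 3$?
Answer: $1764$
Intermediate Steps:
$k{\left(m \right)} = -5 - 9 m$ ($k{\left(m \right)} = -5 + - 3 m 3 = -5 - 9 m$)
$\left(k{\left(-4 \right)} + Z{\left(-3,-4 \right)}\right)^{2} = \left(\left(-5 - -36\right) + 11\right)^{2} = \left(\left(-5 + 36\right) + 11\right)^{2} = \left(31 + 11\right)^{2} = 42^{2} = 1764$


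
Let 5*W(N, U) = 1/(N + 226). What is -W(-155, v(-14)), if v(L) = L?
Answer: -1/355 ≈ -0.0028169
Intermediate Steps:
W(N, U) = 1/(5*(226 + N)) (W(N, U) = 1/(5*(N + 226)) = 1/(5*(226 + N)))
-W(-155, v(-14)) = -1/(5*(226 - 155)) = -1/(5*71) = -1*1/355 = -1/355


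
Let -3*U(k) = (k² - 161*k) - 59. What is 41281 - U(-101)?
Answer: 50082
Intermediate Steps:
U(k) = 59/3 - k²/3 + 161*k/3 (U(k) = -((k² - 161*k) - 59)/3 = -(-59 + k² - 161*k)/3 = 59/3 - k²/3 + 161*k/3)
41281 - U(-101) = 41281 - (59/3 - ⅓*(-101)² + (161/3)*(-101)) = 41281 - (59/3 - ⅓*10201 - 16261/3) = 41281 - (59/3 - 10201/3 - 16261/3) = 41281 - 1*(-8801) = 41281 + 8801 = 50082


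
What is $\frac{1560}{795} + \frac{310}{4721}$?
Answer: $\frac{507414}{250213} \approx 2.0279$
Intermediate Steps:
$\frac{1560}{795} + \frac{310}{4721} = 1560 \cdot \frac{1}{795} + 310 \cdot \frac{1}{4721} = \frac{104}{53} + \frac{310}{4721} = \frac{507414}{250213}$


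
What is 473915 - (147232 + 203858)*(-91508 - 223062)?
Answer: 110442855215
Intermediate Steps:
473915 - (147232 + 203858)*(-91508 - 223062) = 473915 - 351090*(-314570) = 473915 - 1*(-110442381300) = 473915 + 110442381300 = 110442855215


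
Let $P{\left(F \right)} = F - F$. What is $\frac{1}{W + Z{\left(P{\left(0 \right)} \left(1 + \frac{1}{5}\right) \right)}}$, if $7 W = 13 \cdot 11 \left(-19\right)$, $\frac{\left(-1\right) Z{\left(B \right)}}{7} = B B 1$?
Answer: $- \frac{7}{2717} \approx -0.0025764$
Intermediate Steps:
$P{\left(F \right)} = 0$
$Z{\left(B \right)} = - 7 B^{2}$ ($Z{\left(B \right)} = - 7 B B 1 = - 7 B^{2} \cdot 1 = - 7 B^{2}$)
$W = - \frac{2717}{7}$ ($W = \frac{13 \cdot 11 \left(-19\right)}{7} = \frac{143 \left(-19\right)}{7} = \frac{1}{7} \left(-2717\right) = - \frac{2717}{7} \approx -388.14$)
$\frac{1}{W + Z{\left(P{\left(0 \right)} \left(1 + \frac{1}{5}\right) \right)}} = \frac{1}{- \frac{2717}{7} - 7 \left(0 \left(1 + \frac{1}{5}\right)\right)^{2}} = \frac{1}{- \frac{2717}{7} - 7 \left(0 \cdot \frac{6}{5}\right)^{2}} = \frac{1}{- \frac{2717}{7} - 7 \cdot 0^{2}} = \frac{1}{- \frac{2717}{7} - 0} = \frac{1}{- \frac{2717}{7} + 0} = \frac{1}{- \frac{2717}{7}} = - \frac{7}{2717}$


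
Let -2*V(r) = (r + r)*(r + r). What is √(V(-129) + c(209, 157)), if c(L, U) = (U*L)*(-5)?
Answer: I*√197347 ≈ 444.24*I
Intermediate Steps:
c(L, U) = -5*L*U (c(L, U) = (L*U)*(-5) = -5*L*U)
V(r) = -2*r² (V(r) = -(r + r)*(r + r)/2 = -2*r*2*r/2 = -2*r²)
√(V(-129) + c(209, 157)) = √(-2*(-129)² - 5*209*157) = √(-2*16641 - 164065) = √(-33282 - 164065) = √(-197347) = I*√197347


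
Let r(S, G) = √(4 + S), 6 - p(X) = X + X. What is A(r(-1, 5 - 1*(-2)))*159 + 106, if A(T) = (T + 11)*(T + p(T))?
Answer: 10123 - 795*√3 ≈ 8746.0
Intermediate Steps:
p(X) = 6 - 2*X (p(X) = 6 - (X + X) = 6 - 2*X)
A(T) = (6 - T)*(11 + T) (A(T) = (T + 11)*(T + (6 - 2*T)) = (11 + T)*(6 - T) = (6 - T)*(11 + T))
A(r(-1, 5 - 1*(-2)))*159 + 106 = (66 - (√(4 - 1))² - 5*√(4 - 1))*159 + 106 = (66 - (√3)² - 5*√3)*159 + 106 = (66 - 1*3 - 5*√3)*159 + 106 = (66 - 3 - 5*√3)*159 + 106 = (63 - 5*√3)*159 + 106 = (10017 - 795*√3) + 106 = 10123 - 795*√3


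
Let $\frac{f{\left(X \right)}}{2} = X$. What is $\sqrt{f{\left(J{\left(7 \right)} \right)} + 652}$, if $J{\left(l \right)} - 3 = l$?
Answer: $4 \sqrt{42} \approx 25.923$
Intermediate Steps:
$J{\left(l \right)} = 3 + l$
$f{\left(X \right)} = 2 X$
$\sqrt{f{\left(J{\left(7 \right)} \right)} + 652} = \sqrt{2 \left(3 + 7\right) + 652} = \sqrt{2 \cdot 10 + 652} = \sqrt{20 + 652} = \sqrt{672} = 4 \sqrt{42}$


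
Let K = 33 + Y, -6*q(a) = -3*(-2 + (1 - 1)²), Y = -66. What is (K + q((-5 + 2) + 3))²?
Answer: 1156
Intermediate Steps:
q(a) = -1 (q(a) = -(-1)*(-2 + (1 - 1)²)/2 = -(-1)*(-2 + 0²)/2 = -(-1)*(-2 + 0)/2 = -(-1)*(-2)/2 = -⅙*6 = -1)
K = -33 (K = 33 - 66 = -33)
(K + q((-5 + 2) + 3))² = (-33 - 1)² = (-34)² = 1156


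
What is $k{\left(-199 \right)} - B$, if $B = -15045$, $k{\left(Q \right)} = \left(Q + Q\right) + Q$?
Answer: $14448$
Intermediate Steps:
$k{\left(Q \right)} = 3 Q$ ($k{\left(Q \right)} = 2 Q + Q = 3 Q$)
$k{\left(-199 \right)} - B = 3 \left(-199\right) - -15045 = -597 + 15045 = 14448$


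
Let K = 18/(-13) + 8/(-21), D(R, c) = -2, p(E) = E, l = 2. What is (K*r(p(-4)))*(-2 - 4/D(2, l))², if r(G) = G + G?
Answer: 0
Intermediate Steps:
r(G) = 2*G
K = -482/273 (K = 18*(-1/13) + 8*(-1/21) = -18/13 - 8/21 = -482/273 ≈ -1.7656)
(K*r(p(-4)))*(-2 - 4/D(2, l))² = (-964*(-4)/273)*(-2 - 4/(-2))² = (-482/273*(-8))*(-2 - 4*(-½))² = 3856*(-2 + 2)²/273 = (3856/273)*0² = (3856/273)*0 = 0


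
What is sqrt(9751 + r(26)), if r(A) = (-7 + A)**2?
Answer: 8*sqrt(158) ≈ 100.56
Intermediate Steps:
sqrt(9751 + r(26)) = sqrt(9751 + (-7 + 26)**2) = sqrt(9751 + 19**2) = sqrt(9751 + 361) = sqrt(10112) = 8*sqrt(158)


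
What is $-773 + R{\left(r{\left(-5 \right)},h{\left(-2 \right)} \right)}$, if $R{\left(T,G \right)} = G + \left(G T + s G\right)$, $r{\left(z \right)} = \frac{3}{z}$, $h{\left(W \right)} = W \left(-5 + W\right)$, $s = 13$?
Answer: $- \frac{2927}{5} \approx -585.4$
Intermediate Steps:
$R{\left(T,G \right)} = 14 G + G T$ ($R{\left(T,G \right)} = G + \left(G T + 13 G\right) = G + \left(13 G + G T\right) = 14 G + G T$)
$-773 + R{\left(r{\left(-5 \right)},h{\left(-2 \right)} \right)} = -773 + - 2 \left(-5 - 2\right) \left(14 + \frac{3}{-5}\right) = -773 + \left(-2\right) \left(-7\right) \left(14 + 3 \left(- \frac{1}{5}\right)\right) = -773 + 14 \left(14 - \frac{3}{5}\right) = -773 + 14 \cdot \frac{67}{5} = -773 + \frac{938}{5} = - \frac{2927}{5}$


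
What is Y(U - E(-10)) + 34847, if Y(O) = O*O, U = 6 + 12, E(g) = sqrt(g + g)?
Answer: 35151 - 72*I*sqrt(5) ≈ 35151.0 - 161.0*I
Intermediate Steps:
E(g) = sqrt(2)*sqrt(g) (E(g) = sqrt(2*g) = sqrt(2)*sqrt(g))
U = 18
Y(O) = O**2
Y(U - E(-10)) + 34847 = (18 - sqrt(2)*sqrt(-10))**2 + 34847 = (18 - sqrt(2)*I*sqrt(10))**2 + 34847 = (18 - 2*I*sqrt(5))**2 + 34847 = 34847 + (18 - 2*I*sqrt(5))**2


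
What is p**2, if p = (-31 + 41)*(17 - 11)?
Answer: 3600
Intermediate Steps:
p = 60 (p = 10*6 = 60)
p**2 = 60**2 = 3600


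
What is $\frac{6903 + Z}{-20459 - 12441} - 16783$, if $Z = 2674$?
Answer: $- \frac{552170277}{32900} \approx -16783.0$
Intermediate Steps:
$\frac{6903 + Z}{-20459 - 12441} - 16783 = \frac{6903 + 2674}{-20459 - 12441} - 16783 = \frac{9577}{-32900} - 16783 = 9577 \left(- \frac{1}{32900}\right) - 16783 = - \frac{9577}{32900} - 16783 = - \frac{552170277}{32900}$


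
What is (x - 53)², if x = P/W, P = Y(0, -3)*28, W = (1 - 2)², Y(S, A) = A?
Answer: 18769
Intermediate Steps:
W = 1 (W = (-1)² = 1)
P = -84 (P = -3*28 = -84)
x = -84 (x = -84/1 = -84*1 = -84)
(x - 53)² = (-84 - 53)² = (-137)² = 18769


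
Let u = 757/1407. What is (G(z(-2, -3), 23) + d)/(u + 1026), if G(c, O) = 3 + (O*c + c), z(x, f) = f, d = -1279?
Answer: -1896636/1444339 ≈ -1.3132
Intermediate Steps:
u = 757/1407 (u = 757*(1/1407) = 757/1407 ≈ 0.53802)
G(c, O) = 3 + c + O*c (G(c, O) = 3 + (c + O*c) = 3 + c + O*c)
(G(z(-2, -3), 23) + d)/(u + 1026) = ((3 - 3 + 23*(-3)) - 1279)/(757/1407 + 1026) = ((3 - 3 - 69) - 1279)/(1444339/1407) = (-69 - 1279)*(1407/1444339) = -1348*1407/1444339 = -1896636/1444339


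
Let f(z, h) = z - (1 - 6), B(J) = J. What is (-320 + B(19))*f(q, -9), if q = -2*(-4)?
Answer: -3913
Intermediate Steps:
q = 8
f(z, h) = 5 + z (f(z, h) = z - 1*(-5) = z + 5 = 5 + z)
(-320 + B(19))*f(q, -9) = (-320 + 19)*(5 + 8) = -301*13 = -3913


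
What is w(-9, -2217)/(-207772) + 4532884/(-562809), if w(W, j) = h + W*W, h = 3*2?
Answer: -941855338831/116935951548 ≈ -8.0545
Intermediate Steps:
h = 6
w(W, j) = 6 + W**2 (w(W, j) = 6 + W*W = 6 + W**2)
w(-9, -2217)/(-207772) + 4532884/(-562809) = (6 + (-9)**2)/(-207772) + 4532884/(-562809) = (6 + 81)*(-1/207772) + 4532884*(-1/562809) = 87*(-1/207772) - 4532884/562809 = -87/207772 - 4532884/562809 = -941855338831/116935951548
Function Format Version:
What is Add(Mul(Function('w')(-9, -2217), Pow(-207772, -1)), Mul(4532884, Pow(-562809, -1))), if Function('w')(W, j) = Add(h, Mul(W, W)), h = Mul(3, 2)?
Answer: Rational(-941855338831, 116935951548) ≈ -8.0545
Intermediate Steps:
h = 6
Function('w')(W, j) = Add(6, Pow(W, 2)) (Function('w')(W, j) = Add(6, Mul(W, W)) = Add(6, Pow(W, 2)))
Add(Mul(Function('w')(-9, -2217), Pow(-207772, -1)), Mul(4532884, Pow(-562809, -1))) = Add(Mul(Add(6, Pow(-9, 2)), Pow(-207772, -1)), Mul(4532884, Pow(-562809, -1))) = Add(Mul(Add(6, 81), Rational(-1, 207772)), Mul(4532884, Rational(-1, 562809))) = Add(Mul(87, Rational(-1, 207772)), Rational(-4532884, 562809)) = Add(Rational(-87, 207772), Rational(-4532884, 562809)) = Rational(-941855338831, 116935951548)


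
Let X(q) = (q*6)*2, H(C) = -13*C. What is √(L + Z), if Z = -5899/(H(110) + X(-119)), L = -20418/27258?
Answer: √221678995093402/12983894 ≈ 1.1467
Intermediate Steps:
L = -3403/4543 (L = -20418*1/27258 = -3403/4543 ≈ -0.74906)
X(q) = 12*q (X(q) = (6*q)*2 = 12*q)
Z = 5899/2858 (Z = -5899/(-13*110 + 12*(-119)) = -5899/(-1430 - 1428) = -5899/(-2858) = -5899*(-1/2858) = 5899/2858 ≈ 2.0640)
√(L + Z) = √(-3403/4543 + 5899/2858) = √(17073383/12983894) = √221678995093402/12983894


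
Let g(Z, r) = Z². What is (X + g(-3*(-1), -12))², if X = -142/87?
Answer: 410881/7569 ≈ 54.285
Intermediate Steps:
X = -142/87 (X = -142*1/87 = -142/87 ≈ -1.6322)
(X + g(-3*(-1), -12))² = (-142/87 + (-3*(-1))²)² = (-142/87 + 3²)² = (-142/87 + 9)² = (641/87)² = 410881/7569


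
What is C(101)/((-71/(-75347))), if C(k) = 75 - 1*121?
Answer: -3465962/71 ≈ -48816.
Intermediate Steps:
C(k) = -46 (C(k) = 75 - 121 = -46)
C(101)/((-71/(-75347))) = -46/((-71/(-75347))) = -46/((-71*(-1/75347))) = -46/71/75347 = -46*75347/71 = -3465962/71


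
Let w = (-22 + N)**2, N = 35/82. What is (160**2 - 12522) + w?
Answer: 91065833/6724 ≈ 13543.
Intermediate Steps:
N = 35/82 (N = 35*(1/82) = 35/82 ≈ 0.42683)
w = 3129361/6724 (w = (-22 + 35/82)**2 = (-1769/82)**2 = 3129361/6724 ≈ 465.40)
(160**2 - 12522) + w = (160**2 - 12522) + 3129361/6724 = (25600 - 12522) + 3129361/6724 = 13078 + 3129361/6724 = 91065833/6724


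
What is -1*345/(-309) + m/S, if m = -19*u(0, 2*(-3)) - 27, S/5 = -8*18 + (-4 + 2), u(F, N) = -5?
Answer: 38473/37595 ≈ 1.0234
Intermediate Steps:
S = -730 (S = 5*(-8*18 + (-4 + 2)) = 5*(-144 - 2) = 5*(-146) = -730)
m = 68 (m = -19*(-5) - 27 = 95 - 27 = 68)
-1*345/(-309) + m/S = -1*345/(-309) + 68/(-730) = -345*(-1/309) + 68*(-1/730) = 115/103 - 34/365 = 38473/37595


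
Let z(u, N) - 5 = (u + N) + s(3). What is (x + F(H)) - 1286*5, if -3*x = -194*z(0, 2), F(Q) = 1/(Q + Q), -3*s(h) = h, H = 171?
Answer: -2066363/342 ≈ -6042.0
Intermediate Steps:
s(h) = -h/3
z(u, N) = 4 + N + u (z(u, N) = 5 + ((u + N) - ⅓*3) = 5 + ((N + u) - 1) = 5 + (-1 + N + u) = 4 + N + u)
F(Q) = 1/(2*Q)
x = 388 (x = -(-194)*(4 + 2 + 0)/3 = -(-194)*6/3 = -⅓*(-1164) = 388)
(x + F(H)) - 1286*5 = (388 + (½)/171) - 1286*5 = (388 + (½)*(1/171)) - 6430 = (388 + 1/342) - 6430 = 132697/342 - 6430 = -2066363/342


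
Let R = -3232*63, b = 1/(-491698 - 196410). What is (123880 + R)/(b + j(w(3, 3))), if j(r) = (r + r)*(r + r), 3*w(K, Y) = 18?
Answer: -54866979488/99087551 ≈ -553.72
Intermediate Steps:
w(K, Y) = 6 (w(K, Y) = (1/3)*18 = 6)
j(r) = 4*r**2 (j(r) = (2*r)*(2*r) = 4*r**2)
b = -1/688108 (b = 1/(-688108) = -1/688108 ≈ -1.4533e-6)
R = -203616
(123880 + R)/(b + j(w(3, 3))) = (123880 - 203616)/(-1/688108 + 4*6**2) = -79736/(-1/688108 + 4*36) = -79736/(-1/688108 + 144) = -79736/99087551/688108 = -79736*688108/99087551 = -54866979488/99087551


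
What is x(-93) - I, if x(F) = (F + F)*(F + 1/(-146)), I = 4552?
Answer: 930551/73 ≈ 12747.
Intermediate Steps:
x(F) = 2*F*(-1/146 + F) (x(F) = (2*F)*(F - 1/146) = (2*F)*(-1/146 + F) = 2*F*(-1/146 + F))
x(-93) - I = (1/73)*(-93)*(-1 + 146*(-93)) - 1*4552 = (1/73)*(-93)*(-1 - 13578) - 4552 = (1/73)*(-93)*(-13579) - 4552 = 1262847/73 - 4552 = 930551/73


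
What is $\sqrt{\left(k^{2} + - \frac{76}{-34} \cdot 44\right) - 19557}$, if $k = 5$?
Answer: $\frac{6 i \sqrt{156009}}{17} \approx 139.4 i$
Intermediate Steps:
$\sqrt{\left(k^{2} + - \frac{76}{-34} \cdot 44\right) - 19557} = \sqrt{\left(5^{2} + - \frac{76}{-34} \cdot 44\right) - 19557} = \sqrt{\left(25 + \left(-76\right) \left(- \frac{1}{34}\right) 44\right) - 19557} = \sqrt{\left(25 + \frac{38}{17} \cdot 44\right) - 19557} = \sqrt{\left(25 + \frac{1672}{17}\right) - 19557} = \sqrt{\frac{2097}{17} - 19557} = \sqrt{- \frac{330372}{17}} = \frac{6 i \sqrt{156009}}{17}$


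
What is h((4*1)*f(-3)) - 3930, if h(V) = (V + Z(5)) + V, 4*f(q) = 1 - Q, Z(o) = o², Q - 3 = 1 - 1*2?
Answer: -3907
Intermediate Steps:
Q = 2 (Q = 3 + (1 - 1*2) = 3 + (1 - 2) = 3 - 1 = 2)
f(q) = -¼ (f(q) = (1 - 1*2)/4 = (1 - 2)/4 = (¼)*(-1) = -¼)
h(V) = 25 + 2*V (h(V) = (V + 5²) + V = (V + 25) + V = (25 + V) + V = 25 + 2*V)
h((4*1)*f(-3)) - 3930 = (25 + 2*((4*1)*(-¼))) - 3930 = (25 + 2*(4*(-¼))) - 3930 = (25 + 2*(-1)) - 3930 = (25 - 2) - 3930 = 23 - 3930 = -3907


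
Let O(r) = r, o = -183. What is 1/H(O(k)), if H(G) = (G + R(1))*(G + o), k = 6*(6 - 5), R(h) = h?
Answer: -1/1239 ≈ -0.00080710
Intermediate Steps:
k = 6 (k = 6*1 = 6)
H(G) = (1 + G)*(-183 + G) (H(G) = (G + 1)*(G - 183) = (1 + G)*(-183 + G))
1/H(O(k)) = 1/(-183 + 6² - 182*6) = 1/(-183 + 36 - 1092) = 1/(-1239) = -1/1239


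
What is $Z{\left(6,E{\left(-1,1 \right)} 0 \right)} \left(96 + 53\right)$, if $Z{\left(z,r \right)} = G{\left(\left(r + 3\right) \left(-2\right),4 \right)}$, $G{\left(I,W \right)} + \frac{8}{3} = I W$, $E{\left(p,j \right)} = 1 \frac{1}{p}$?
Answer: $- \frac{11920}{3} \approx -3973.3$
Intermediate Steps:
$E{\left(p,j \right)} = \frac{1}{p}$
$G{\left(I,W \right)} = - \frac{8}{3} + I W$
$Z{\left(z,r \right)} = - \frac{80}{3} - 8 r$ ($Z{\left(z,r \right)} = - \frac{8}{3} + \left(r + 3\right) \left(-2\right) 4 = - \frac{8}{3} + \left(3 + r\right) \left(-2\right) 4 = - \frac{8}{3} + \left(-6 - 2 r\right) 4 = - \frac{8}{3} - \left(24 + 8 r\right) = - \frac{80}{3} - 8 r$)
$Z{\left(6,E{\left(-1,1 \right)} 0 \right)} \left(96 + 53\right) = \left(- \frac{80}{3} - 8 \frac{1}{-1} \cdot 0\right) \left(96 + 53\right) = \left(- \frac{80}{3} - 8 \left(\left(-1\right) 0\right)\right) 149 = \left(- \frac{80}{3} - 0\right) 149 = \left(- \frac{80}{3} + 0\right) 149 = \left(- \frac{80}{3}\right) 149 = - \frac{11920}{3}$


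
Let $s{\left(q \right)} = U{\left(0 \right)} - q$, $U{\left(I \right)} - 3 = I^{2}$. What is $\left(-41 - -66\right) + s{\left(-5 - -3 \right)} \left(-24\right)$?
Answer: $-95$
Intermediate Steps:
$U{\left(I \right)} = 3 + I^{2}$
$s{\left(q \right)} = 3 - q$ ($s{\left(q \right)} = \left(3 + 0^{2}\right) - q = \left(3 + 0\right) - q = 3 - q$)
$\left(-41 - -66\right) + s{\left(-5 - -3 \right)} \left(-24\right) = \left(-41 - -66\right) + \left(3 - \left(-5 - -3\right)\right) \left(-24\right) = \left(-41 + 66\right) + \left(3 - \left(-5 + 3\right)\right) \left(-24\right) = 25 + \left(3 - -2\right) \left(-24\right) = 25 + \left(3 + 2\right) \left(-24\right) = 25 + 5 \left(-24\right) = 25 - 120 = -95$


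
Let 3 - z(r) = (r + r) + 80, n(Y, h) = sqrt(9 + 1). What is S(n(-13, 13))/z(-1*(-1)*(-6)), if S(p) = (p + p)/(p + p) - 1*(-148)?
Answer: -149/65 ≈ -2.2923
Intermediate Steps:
n(Y, h) = sqrt(10)
S(p) = 149 (S(p) = (2*p)/((2*p)) + 148 = (2*p)*(1/(2*p)) + 148 = 1 + 148 = 149)
z(r) = -77 - 2*r (z(r) = 3 - ((r + r) + 80) = 3 - (2*r + 80) = 3 - (80 + 2*r) = 3 + (-80 - 2*r) = -77 - 2*r)
S(n(-13, 13))/z(-1*(-1)*(-6)) = 149/(-77 - 2*(-1*(-1))*(-6)) = 149/(-77 - 2*(-6)) = 149/(-77 + 12) = 149/(-65) = 149*(-1/65) = -149/65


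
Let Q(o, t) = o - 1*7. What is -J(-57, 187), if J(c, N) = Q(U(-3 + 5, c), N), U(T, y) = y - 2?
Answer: 66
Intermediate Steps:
U(T, y) = -2 + y
Q(o, t) = -7 + o (Q(o, t) = o - 7 = -7 + o)
J(c, N) = -9 + c (J(c, N) = -7 + (-2 + c) = -9 + c)
-J(-57, 187) = -(-9 - 57) = -1*(-66) = 66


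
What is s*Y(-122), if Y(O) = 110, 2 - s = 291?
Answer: -31790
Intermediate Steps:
s = -289 (s = 2 - 1*291 = 2 - 291 = -289)
s*Y(-122) = -289*110 = -31790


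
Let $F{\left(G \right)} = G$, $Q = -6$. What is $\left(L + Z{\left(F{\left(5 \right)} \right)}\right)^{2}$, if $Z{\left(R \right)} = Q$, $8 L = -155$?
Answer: $\frac{41209}{64} \approx 643.89$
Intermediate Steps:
$L = - \frac{155}{8}$ ($L = \frac{1}{8} \left(-155\right) = - \frac{155}{8} \approx -19.375$)
$Z{\left(R \right)} = -6$
$\left(L + Z{\left(F{\left(5 \right)} \right)}\right)^{2} = \left(- \frac{155}{8} - 6\right)^{2} = \left(- \frac{203}{8}\right)^{2} = \frac{41209}{64}$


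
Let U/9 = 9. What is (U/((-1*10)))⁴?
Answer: 43046721/10000 ≈ 4304.7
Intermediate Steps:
U = 81 (U = 9*9 = 81)
(U/((-1*10)))⁴ = (81/((-1*10)))⁴ = (81/(-10))⁴ = (81*(-⅒))⁴ = (-81/10)⁴ = 43046721/10000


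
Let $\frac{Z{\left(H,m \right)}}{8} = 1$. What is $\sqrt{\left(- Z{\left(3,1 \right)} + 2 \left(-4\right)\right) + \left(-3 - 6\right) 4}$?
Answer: $2 i \sqrt{13} \approx 7.2111 i$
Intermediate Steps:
$Z{\left(H,m \right)} = 8$ ($Z{\left(H,m \right)} = 8 \cdot 1 = 8$)
$\sqrt{\left(- Z{\left(3,1 \right)} + 2 \left(-4\right)\right) + \left(-3 - 6\right) 4} = \sqrt{\left(\left(-1\right) 8 + 2 \left(-4\right)\right) + \left(-3 - 6\right) 4} = \sqrt{\left(-8 - 8\right) - 36} = \sqrt{-16 - 36} = \sqrt{-52} = 2 i \sqrt{13}$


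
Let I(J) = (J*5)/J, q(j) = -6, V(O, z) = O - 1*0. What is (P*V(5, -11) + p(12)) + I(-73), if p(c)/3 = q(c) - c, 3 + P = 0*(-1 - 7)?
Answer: -64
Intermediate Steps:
V(O, z) = O (V(O, z) = O + 0 = O)
P = -3 (P = -3 + 0*(-1 - 7) = -3 + 0*(-8) = -3 + 0 = -3)
p(c) = -18 - 3*c (p(c) = 3*(-6 - c) = -18 - 3*c)
I(J) = 5 (I(J) = (5*J)/J = 5)
(P*V(5, -11) + p(12)) + I(-73) = (-3*5 + (-18 - 3*12)) + 5 = (-15 + (-18 - 36)) + 5 = (-15 - 54) + 5 = -69 + 5 = -64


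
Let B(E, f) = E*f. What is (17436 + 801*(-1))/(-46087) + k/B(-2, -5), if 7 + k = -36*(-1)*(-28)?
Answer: -9388931/92174 ≈ -101.86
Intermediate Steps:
k = -1015 (k = -7 - 36*(-1)*(-28) = -7 + 36*(-28) = -7 - 1008 = -1015)
(17436 + 801*(-1))/(-46087) + k/B(-2, -5) = (17436 + 801*(-1))/(-46087) - 1015/((-2*(-5))) = (17436 - 801)*(-1/46087) - 1015/10 = 16635*(-1/46087) - 1015*1/10 = -16635/46087 - 203/2 = -9388931/92174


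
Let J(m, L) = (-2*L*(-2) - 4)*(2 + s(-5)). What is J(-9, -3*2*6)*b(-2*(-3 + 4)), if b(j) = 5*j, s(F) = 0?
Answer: 2960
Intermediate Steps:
J(m, L) = -8 + 8*L (J(m, L) = (-2*L*(-2) - 4)*(2 + 0) = (4*L - 4)*2 = (-4 + 4*L)*2 = -8 + 8*L)
J(-9, -3*2*6)*b(-2*(-3 + 4)) = (-8 + 8*(-3*2*6))*(5*(-2*(-3 + 4))) = (-8 + 8*(-6*6))*(5*(-2*1)) = (-8 + 8*(-36))*(5*(-2)) = (-8 - 288)*(-10) = -296*(-10) = 2960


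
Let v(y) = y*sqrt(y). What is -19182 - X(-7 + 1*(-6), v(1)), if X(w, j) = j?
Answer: -19183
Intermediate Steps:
v(y) = y**(3/2)
-19182 - X(-7 + 1*(-6), v(1)) = -19182 - 1**(3/2) = -19182 - 1*1 = -19182 - 1 = -19183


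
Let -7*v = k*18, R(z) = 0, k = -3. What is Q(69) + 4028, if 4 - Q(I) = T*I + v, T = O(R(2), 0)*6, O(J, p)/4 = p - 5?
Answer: 86130/7 ≈ 12304.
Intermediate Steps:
O(J, p) = -20 + 4*p (O(J, p) = 4*(p - 5) = 4*(-5 + p) = -20 + 4*p)
v = 54/7 (v = -(-3)*18/7 = -⅐*(-54) = 54/7 ≈ 7.7143)
T = -120 (T = (-20 + 4*0)*6 = (-20 + 0)*6 = -20*6 = -120)
Q(I) = -26/7 + 120*I (Q(I) = 4 - (-120*I + 54/7) = 4 - (54/7 - 120*I) = 4 + (-54/7 + 120*I) = -26/7 + 120*I)
Q(69) + 4028 = (-26/7 + 120*69) + 4028 = (-26/7 + 8280) + 4028 = 57934/7 + 4028 = 86130/7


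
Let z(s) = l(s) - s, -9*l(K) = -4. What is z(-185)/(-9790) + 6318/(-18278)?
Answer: -22584037/61941330 ≈ -0.36460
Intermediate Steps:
l(K) = 4/9 (l(K) = -⅑*(-4) = 4/9)
z(s) = 4/9 - s
z(-185)/(-9790) + 6318/(-18278) = (4/9 - 1*(-185))/(-9790) + 6318/(-18278) = (4/9 + 185)*(-1/9790) + 6318*(-1/18278) = (1669/9)*(-1/9790) - 243/703 = -1669/88110 - 243/703 = -22584037/61941330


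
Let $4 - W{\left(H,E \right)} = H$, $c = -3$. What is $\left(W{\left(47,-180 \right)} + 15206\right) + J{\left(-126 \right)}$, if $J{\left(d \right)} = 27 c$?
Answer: $15082$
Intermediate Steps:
$J{\left(d \right)} = -81$ ($J{\left(d \right)} = 27 \left(-3\right) = -81$)
$W{\left(H,E \right)} = 4 - H$
$\left(W{\left(47,-180 \right)} + 15206\right) + J{\left(-126 \right)} = \left(\left(4 - 47\right) + 15206\right) - 81 = \left(-43 + 15206\right) - 81 = 15163 - 81 = 15082$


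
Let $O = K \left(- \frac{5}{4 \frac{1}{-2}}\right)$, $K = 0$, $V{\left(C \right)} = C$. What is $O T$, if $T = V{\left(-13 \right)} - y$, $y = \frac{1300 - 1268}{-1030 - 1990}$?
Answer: $0$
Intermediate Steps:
$y = - \frac{8}{755}$ ($y = \frac{32}{-3020} = 32 \left(- \frac{1}{3020}\right) = - \frac{8}{755} \approx -0.010596$)
$T = - \frac{9807}{755}$ ($T = -13 - - \frac{8}{755} = -13 + \frac{8}{755} = - \frac{9807}{755} \approx -12.989$)
$O = 0$ ($O = 0 \left(- \frac{5}{4 \frac{1}{-2}}\right) = 0 \left(- \frac{5}{4 \left(- \frac{1}{2}\right)}\right) = 0 \left(- \frac{5}{-2}\right) = 0 \left(\left(-5\right) \left(- \frac{1}{2}\right)\right) = 0 \cdot \frac{5}{2} = 0$)
$O T = 0 \left(- \frac{9807}{755}\right) = 0$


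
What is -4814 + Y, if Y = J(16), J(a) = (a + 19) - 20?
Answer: -4799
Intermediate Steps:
J(a) = -1 + a (J(a) = (19 + a) - 20 = -1 + a)
Y = 15 (Y = -1 + 16 = 15)
-4814 + Y = -4814 + 15 = -4799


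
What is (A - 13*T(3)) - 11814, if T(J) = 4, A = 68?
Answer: -11798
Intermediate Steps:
(A - 13*T(3)) - 11814 = (68 - 13*4) - 11814 = (68 - 52) - 11814 = 16 - 11814 = -11798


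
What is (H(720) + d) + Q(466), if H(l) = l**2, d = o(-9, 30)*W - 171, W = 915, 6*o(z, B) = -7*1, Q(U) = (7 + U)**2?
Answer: 1481781/2 ≈ 7.4089e+5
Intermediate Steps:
o(z, B) = -7/6 (o(z, B) = (-7*1)/6 = (1/6)*(-7) = -7/6)
d = -2477/2 (d = -7/6*915 - 171 = -2135/2 - 171 = -2477/2 ≈ -1238.5)
(H(720) + d) + Q(466) = (720**2 - 2477/2) + (7 + 466)**2 = (518400 - 2477/2) + 473**2 = 1034323/2 + 223729 = 1481781/2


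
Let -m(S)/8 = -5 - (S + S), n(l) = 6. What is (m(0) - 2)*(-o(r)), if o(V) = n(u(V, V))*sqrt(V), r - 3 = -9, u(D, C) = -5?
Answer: -228*I*sqrt(6) ≈ -558.48*I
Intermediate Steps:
r = -6 (r = 3 - 9 = -6)
m(S) = 40 + 16*S (m(S) = -8*(-5 - (S + S)) = -8*(-5 - 2*S) = 40 + 16*S)
o(V) = 6*sqrt(V)
(m(0) - 2)*(-o(r)) = ((40 + 16*0) - 2)*(-6*sqrt(-6)) = ((40 + 0) - 2)*(-6*I*sqrt(6)) = (40 - 2)*(-6*I*sqrt(6)) = 38*(-6*I*sqrt(6)) = -228*I*sqrt(6)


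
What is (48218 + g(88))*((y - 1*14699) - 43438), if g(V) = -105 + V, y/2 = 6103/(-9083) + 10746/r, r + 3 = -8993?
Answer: -57247341055993032/20427667 ≈ -2.8024e+9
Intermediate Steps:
r = -8996 (r = -3 - 8993 = -8996)
y = -76254253/20427667 (y = 2*(6103/(-9083) + 10746/(-8996)) = 2*(6103*(-1/9083) + 10746*(-1/8996)) = 2*(-6103/9083 - 5373/4498) = 2*(-76254253/40855334) = -76254253/20427667 ≈ -3.7329)
(48218 + g(88))*((y - 1*14699) - 43438) = (48218 + (-105 + 88))*((-76254253/20427667 - 1*14699) - 43438) = (48218 - 17)*((-76254253/20427667 - 14699) - 43438) = 48201*(-300342531486/20427667 - 43438) = 48201*(-1187679530632/20427667) = -57247341055993032/20427667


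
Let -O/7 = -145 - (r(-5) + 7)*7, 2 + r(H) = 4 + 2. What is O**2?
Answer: 2414916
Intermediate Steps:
r(H) = 4 (r(H) = -2 + (4 + 2) = -2 + 6 = 4)
O = 1554 (O = -7*(-145 - (4 + 7)*7) = -7*(-145 - 11*7) = -7*(-145 - 1*77) = -7*(-145 - 77) = -7*(-222) = 1554)
O**2 = 1554**2 = 2414916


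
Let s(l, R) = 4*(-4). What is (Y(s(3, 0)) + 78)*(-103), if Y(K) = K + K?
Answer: -4738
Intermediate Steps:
s(l, R) = -16
Y(K) = 2*K
(Y(s(3, 0)) + 78)*(-103) = (2*(-16) + 78)*(-103) = (-32 + 78)*(-103) = 46*(-103) = -4738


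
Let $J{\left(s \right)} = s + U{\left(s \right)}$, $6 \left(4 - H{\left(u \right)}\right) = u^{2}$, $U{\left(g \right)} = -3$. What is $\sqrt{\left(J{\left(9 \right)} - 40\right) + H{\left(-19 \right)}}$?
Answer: $\frac{i \sqrt{3246}}{6} \approx 9.4956 i$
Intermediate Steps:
$H{\left(u \right)} = 4 - \frac{u^{2}}{6}$
$J{\left(s \right)} = -3 + s$ ($J{\left(s \right)} = s - 3 = -3 + s$)
$\sqrt{\left(J{\left(9 \right)} - 40\right) + H{\left(-19 \right)}} = \sqrt{\left(\left(-3 + 9\right) - 40\right) + \left(4 - \frac{\left(-19\right)^{2}}{6}\right)} = \sqrt{\left(6 - 40\right) + \left(4 - \frac{361}{6}\right)} = \sqrt{-34 + \left(4 - \frac{361}{6}\right)} = \sqrt{-34 - \frac{337}{6}} = \sqrt{- \frac{541}{6}} = \frac{i \sqrt{3246}}{6}$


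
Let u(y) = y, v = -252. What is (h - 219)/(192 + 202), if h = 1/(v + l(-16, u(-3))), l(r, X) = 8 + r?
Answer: -56941/102440 ≈ -0.55585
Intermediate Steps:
h = -1/260 (h = 1/(-252 + (8 - 16)) = 1/(-252 - 8) = 1/(-260) = -1/260 ≈ -0.0038462)
(h - 219)/(192 + 202) = (-1/260 - 219)/(192 + 202) = -56941/260/394 = -56941/260*1/394 = -56941/102440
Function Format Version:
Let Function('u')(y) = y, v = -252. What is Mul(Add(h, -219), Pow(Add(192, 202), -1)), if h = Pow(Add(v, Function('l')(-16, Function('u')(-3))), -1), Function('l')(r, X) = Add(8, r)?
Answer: Rational(-56941, 102440) ≈ -0.55585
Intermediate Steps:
h = Rational(-1, 260) (h = Pow(Add(-252, Add(8, -16)), -1) = Pow(Add(-252, -8), -1) = Pow(-260, -1) = Rational(-1, 260) ≈ -0.0038462)
Mul(Add(h, -219), Pow(Add(192, 202), -1)) = Mul(Add(Rational(-1, 260), -219), Pow(Add(192, 202), -1)) = Mul(Rational(-56941, 260), Pow(394, -1)) = Mul(Rational(-56941, 260), Rational(1, 394)) = Rational(-56941, 102440)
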